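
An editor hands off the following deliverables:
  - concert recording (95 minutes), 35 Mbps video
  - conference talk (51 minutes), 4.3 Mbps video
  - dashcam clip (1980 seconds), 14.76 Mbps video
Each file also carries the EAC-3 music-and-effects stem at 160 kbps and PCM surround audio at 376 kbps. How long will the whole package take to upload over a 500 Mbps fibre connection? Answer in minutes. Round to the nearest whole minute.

Audio total: 160 + 376 = 536 kbps = 0.536 Mbps.
concert recording: 35.536 Mbps × 5700 s = 202555.2 Mb
conference talk: 4.836 Mbps × 3060 s = 14798.2 Mb
dashcam clip: 15.296 Mbps × 1980 s = 30286.1 Mb
Total: 247639.4 Mb = 30954.9 MB.
At 500 Mbps: 247639.4 / 500 = 495 s ≈ 8.25 minutes.

8 minutes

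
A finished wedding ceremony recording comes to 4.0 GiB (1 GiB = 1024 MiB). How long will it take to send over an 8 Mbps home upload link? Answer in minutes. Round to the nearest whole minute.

File: 4.0 GiB = 34359.7 Mb.
At 8 Mbps: 34359.7 / 8 = 4295.0 s ≈ 71.6 minutes.

72 minutes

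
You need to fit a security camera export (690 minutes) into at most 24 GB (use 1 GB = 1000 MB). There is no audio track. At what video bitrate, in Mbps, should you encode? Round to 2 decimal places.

4.64 Mbps

Budget: 24 GB = 192000.0 Mb.
690 min = 41400 s
Total bitrate budget: 192000.0 Mb / 41400 s = 4.638 Mbps.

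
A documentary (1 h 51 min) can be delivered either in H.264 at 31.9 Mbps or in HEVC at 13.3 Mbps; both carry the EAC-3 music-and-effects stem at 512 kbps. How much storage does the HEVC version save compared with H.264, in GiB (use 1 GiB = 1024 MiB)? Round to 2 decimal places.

1 h 51 min = 111 min = 6660 s
Audio: 512 kbps = 0.512 Mbps.
H.264: 32.412 Mbps × 6660 s = 215863.9 Mb = 25.130 GiB.
HEVC: 13.812 Mbps × 6660 s = 91987.9 Mb = 10.709 GiB.
Saving: 25.130 − 10.709 = 14.421 GiB.

14.42 GiB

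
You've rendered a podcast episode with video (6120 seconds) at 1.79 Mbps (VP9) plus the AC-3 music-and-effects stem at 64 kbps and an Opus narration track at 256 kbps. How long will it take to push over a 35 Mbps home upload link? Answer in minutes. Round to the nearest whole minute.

6 minutes

Audio total: 64 + 256 = 320 kbps = 0.320 Mbps.
Total bitrate: 2.110 Mbps.
File: 2.110 Mbps × 6120 s = 12913.2 Mb.
At 35 Mbps: 12913.2 / 35 = 368.9 s ≈ 6.15 minutes.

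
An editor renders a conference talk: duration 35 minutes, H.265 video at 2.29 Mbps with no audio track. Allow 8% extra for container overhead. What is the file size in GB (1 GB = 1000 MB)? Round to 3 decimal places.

35 min = 2100 s
Total bitrate: 2.29 Mbps.
Stream data: 2.290 Mbps × 2100 s = 4809.0 Mb.
With 8% container overhead: ×1.08.
5,194 Mb ÷ 8 = 649.2 MB → 0.6492 GB.

0.649 GB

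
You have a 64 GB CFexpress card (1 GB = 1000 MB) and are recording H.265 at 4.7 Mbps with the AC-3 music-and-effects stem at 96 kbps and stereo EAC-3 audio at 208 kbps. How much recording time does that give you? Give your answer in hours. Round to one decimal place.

28.4 hours

Audio total: 96 + 208 = 304 kbps = 0.304 Mbps.
Total bitrate: 4.7 + 0.304 = 5.004 Mbps.
Capacity: 64 GB = 512,000 Mb.
Recording time: 512,000 / 5.004 = 102,318 s ≈ 28.4 hours.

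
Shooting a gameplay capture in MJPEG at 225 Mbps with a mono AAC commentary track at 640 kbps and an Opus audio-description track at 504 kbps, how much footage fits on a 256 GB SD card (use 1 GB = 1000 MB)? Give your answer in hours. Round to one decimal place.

2.5 hours

Audio total: 640 + 504 = 1144 kbps = 1.144 Mbps.
Total bitrate: 225 + 1.144 = 226.144 Mbps.
Capacity: 256 GB = 2,048,000 Mb.
Recording time: 2,048,000 / 226.144 = 9,056 s ≈ 2.52 hours.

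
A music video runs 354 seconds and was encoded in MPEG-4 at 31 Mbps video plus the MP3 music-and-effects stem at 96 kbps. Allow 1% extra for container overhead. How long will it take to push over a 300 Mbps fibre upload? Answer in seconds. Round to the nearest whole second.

Audio: 96 kbps = 0.096 Mbps.
Total bitrate: 31.096 Mbps.
File: 31.096 Mbps × 354 s = 11008.0 Mb.
With 1% container overhead: ×1.01. → 11118.1 Mb.
At 300 Mbps: 11118.1 / 300 = 37.1 s ≈ 37.1 seconds.

37 seconds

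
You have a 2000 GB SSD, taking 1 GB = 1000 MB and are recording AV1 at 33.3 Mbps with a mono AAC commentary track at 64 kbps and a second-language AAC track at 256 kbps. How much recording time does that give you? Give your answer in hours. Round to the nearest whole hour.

132 hours

Audio total: 64 + 256 = 320 kbps = 0.320 Mbps.
Total bitrate: 33.3 + 0.320 = 33.620 Mbps.
Capacity: 2000 GB = 16,000,000 Mb.
Recording time: 16,000,000 / 33.620 = 475,907 s ≈ 132 hours.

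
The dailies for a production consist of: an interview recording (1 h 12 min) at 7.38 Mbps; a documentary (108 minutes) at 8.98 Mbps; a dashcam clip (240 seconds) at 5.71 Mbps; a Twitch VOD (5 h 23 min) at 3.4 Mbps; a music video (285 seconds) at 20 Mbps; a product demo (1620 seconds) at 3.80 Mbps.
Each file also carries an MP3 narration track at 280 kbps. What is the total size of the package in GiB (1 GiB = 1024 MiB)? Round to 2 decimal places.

Audio: 280 kbps = 0.280 Mbps.
interview recording: 7.660 Mbps × 4320 s = 33091.2 Mb
documentary: 9.260 Mbps × 6480 s = 60004.8 Mb
dashcam clip: 5.990 Mbps × 240 s = 1437.6 Mb
Twitch VOD: 3.680 Mbps × 19380 s = 71318.4 Mb
music video: 20.280 Mbps × 285 s = 5779.8 Mb
product demo: 4.080 Mbps × 1620 s = 6609.6 Mb
Total: 178241.4 Mb = 22280.2 MB.
= 20.75 GiB.

20.75 GiB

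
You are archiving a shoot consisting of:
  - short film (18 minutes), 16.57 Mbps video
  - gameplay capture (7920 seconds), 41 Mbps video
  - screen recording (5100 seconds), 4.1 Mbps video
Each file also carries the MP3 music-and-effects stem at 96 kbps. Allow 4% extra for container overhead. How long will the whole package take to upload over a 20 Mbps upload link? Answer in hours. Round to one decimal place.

5.3 hours

Audio: 96 kbps = 0.096 Mbps.
short film: 16.666 Mbps × 1080 s × 1.04 = 18719.3 Mb
gameplay capture: 41.096 Mbps × 7920 s × 1.04 = 338499.5 Mb
screen recording: 4.196 Mbps × 5100 s × 1.04 = 22255.6 Mb
Total: 379474.4 Mb = 47434.3 MB.
At 20 Mbps: 379474.4 / 20 = 18974 s ≈ 5.27 hours.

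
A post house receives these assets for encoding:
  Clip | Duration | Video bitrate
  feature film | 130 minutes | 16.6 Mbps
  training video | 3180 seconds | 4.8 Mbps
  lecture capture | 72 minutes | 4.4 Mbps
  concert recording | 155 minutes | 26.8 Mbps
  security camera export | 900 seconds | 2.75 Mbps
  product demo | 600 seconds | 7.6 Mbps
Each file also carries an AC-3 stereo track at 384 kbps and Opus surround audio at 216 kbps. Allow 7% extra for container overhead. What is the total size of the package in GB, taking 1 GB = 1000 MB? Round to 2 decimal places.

Audio total: 384 + 216 = 600 kbps = 0.600 Mbps.
feature film: 17.200 Mbps × 7800 s × 1.07 = 143551.2 Mb
training video: 5.400 Mbps × 3180 s × 1.07 = 18374.0 Mb
lecture capture: 5.000 Mbps × 4320 s × 1.07 = 23112.0 Mb
concert recording: 27.400 Mbps × 9300 s × 1.07 = 272657.4 Mb
security camera export: 3.350 Mbps × 900 s × 1.07 = 3226.1 Mb
product demo: 8.200 Mbps × 600 s × 1.07 = 5264.4 Mb
Total: 466185.1 Mb = 58273.1 MB.
= 58.27 GB.

58.27 GB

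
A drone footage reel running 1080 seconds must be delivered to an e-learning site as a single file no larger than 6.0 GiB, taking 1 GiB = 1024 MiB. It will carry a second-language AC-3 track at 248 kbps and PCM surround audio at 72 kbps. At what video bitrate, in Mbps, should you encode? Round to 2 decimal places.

Budget: 6.0 GiB = 51539.6 Mb.
Total bitrate budget: 51539.6 Mb / 1080 s = 47.722 Mbps.
Audio total: 248 + 72 = 320 kbps = 0.320 Mbps.
Video: 47.722 − 0.320 = 47.402 Mbps.

47.40 Mbps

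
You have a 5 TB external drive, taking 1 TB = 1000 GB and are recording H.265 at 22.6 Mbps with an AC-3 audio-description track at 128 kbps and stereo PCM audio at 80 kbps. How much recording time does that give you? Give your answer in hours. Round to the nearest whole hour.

487 hours

Audio total: 128 + 80 = 208 kbps = 0.208 Mbps.
Total bitrate: 22.6 + 0.208 = 22.808 Mbps.
Capacity: 5 TB = 40,000,000 Mb.
Recording time: 40,000,000 / 22.808 = 1,753,771 s ≈ 487 hours.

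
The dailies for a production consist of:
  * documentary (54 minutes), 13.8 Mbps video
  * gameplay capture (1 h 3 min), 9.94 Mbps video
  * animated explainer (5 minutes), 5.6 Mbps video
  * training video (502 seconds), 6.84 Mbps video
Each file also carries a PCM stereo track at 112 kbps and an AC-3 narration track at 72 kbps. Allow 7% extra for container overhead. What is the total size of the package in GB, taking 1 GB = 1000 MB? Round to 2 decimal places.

Audio total: 112 + 72 = 184 kbps = 0.184 Mbps.
documentary: 13.984 Mbps × 3240 s × 1.07 = 48479.7 Mb
gameplay capture: 10.124 Mbps × 3780 s × 1.07 = 40947.5 Mb
animated explainer: 5.784 Mbps × 300 s × 1.07 = 1856.7 Mb
training video: 7.024 Mbps × 502 s × 1.07 = 3772.9 Mb
Total: 95056.8 Mb = 11882.1 MB.
= 11.88 GB.

11.88 GB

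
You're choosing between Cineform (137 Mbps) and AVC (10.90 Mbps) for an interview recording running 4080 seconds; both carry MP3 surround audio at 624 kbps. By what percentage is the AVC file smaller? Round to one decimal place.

91.6%

Audio: 624 kbps = 0.624 Mbps.
Cineform: 137.624 Mbps × 4080 s = 561505.9 Mb = 65.368 GiB.
AVC: 11.524 Mbps × 4080 s = 47017.9 Mb = 5.474 GiB.
Reduction: (1 − 5.474/65.368) × 100 = 91.63%.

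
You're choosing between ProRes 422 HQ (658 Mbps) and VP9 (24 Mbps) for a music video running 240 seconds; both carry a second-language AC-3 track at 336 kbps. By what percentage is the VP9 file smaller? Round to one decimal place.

Audio: 336 kbps = 0.336 Mbps.
ProRes 422 HQ: 658.336 Mbps × 240 s = 158000.6 Mb = 19.750 GB.
VP9: 24.336 Mbps × 240 s = 5840.6 Mb = 0.730 GB.
Reduction: (1 − 0.730/19.750) × 100 = 96.30%.

96.3%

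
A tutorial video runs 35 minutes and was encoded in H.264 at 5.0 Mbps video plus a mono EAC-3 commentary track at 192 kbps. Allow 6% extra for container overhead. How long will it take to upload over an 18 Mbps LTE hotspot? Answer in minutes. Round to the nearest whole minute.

35 min = 2100 s
Audio: 192 kbps = 0.192 Mbps.
Total bitrate: 5.192 Mbps.
File: 5.192 Mbps × 2100 s = 10903.2 Mb.
With 6% container overhead: ×1.06. → 11557.4 Mb.
At 18 Mbps: 11557.4 / 18 = 642.1 s ≈ 10.7 minutes.

11 minutes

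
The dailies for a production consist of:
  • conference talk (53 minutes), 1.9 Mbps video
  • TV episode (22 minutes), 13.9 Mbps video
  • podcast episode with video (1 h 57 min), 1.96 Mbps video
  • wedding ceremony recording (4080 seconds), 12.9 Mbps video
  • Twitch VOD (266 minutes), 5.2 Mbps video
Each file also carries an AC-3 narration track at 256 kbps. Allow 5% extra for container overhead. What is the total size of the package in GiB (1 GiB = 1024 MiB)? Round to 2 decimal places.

22.23 GiB

Audio: 256 kbps = 0.256 Mbps.
conference talk: 2.156 Mbps × 3180 s × 1.05 = 7198.9 Mb
TV episode: 14.156 Mbps × 1320 s × 1.05 = 19620.2 Mb
podcast episode with video: 2.216 Mbps × 7020 s × 1.05 = 16334.1 Mb
wedding ceremony recording: 13.156 Mbps × 4080 s × 1.05 = 56360.3 Mb
Twitch VOD: 5.456 Mbps × 15960 s × 1.05 = 91431.6 Mb
Total: 190945.2 Mb = 23868.1 MB.
= 22.23 GiB.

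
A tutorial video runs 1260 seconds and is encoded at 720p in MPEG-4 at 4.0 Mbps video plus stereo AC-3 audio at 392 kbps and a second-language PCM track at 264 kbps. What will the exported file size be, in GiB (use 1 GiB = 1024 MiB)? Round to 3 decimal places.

0.683 GiB

Audio total: 392 + 264 = 656 kbps = 0.656 Mbps.
Total bitrate: 4.0 + 0.656 = 4.656 Mbps.
Stream data: 4.656 Mbps × 1260 s = 5866.6 Mb.
5,867 Mb = 733,320,000 bytes ÷ 1,073,741,824 = 0.683 GiB.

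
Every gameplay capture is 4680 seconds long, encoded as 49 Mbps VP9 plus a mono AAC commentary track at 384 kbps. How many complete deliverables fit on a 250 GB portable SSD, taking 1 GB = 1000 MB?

Audio: 384 kbps = 0.384 Mbps.
Total bitrate: 49.384 Mbps.
Per item: 49.384 Mbps × 4680 s = 231,117 Mb = 28,890 MB.
Capacity: 250 GB = 2,000,000 Mb; 8.65 items → 8 complete.

8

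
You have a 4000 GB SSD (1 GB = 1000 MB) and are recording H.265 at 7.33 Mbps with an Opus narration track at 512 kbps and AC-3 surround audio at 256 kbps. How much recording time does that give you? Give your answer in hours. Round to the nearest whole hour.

Audio total: 512 + 256 = 768 kbps = 0.768 Mbps.
Total bitrate: 7.33 + 0.768 = 8.098 Mbps.
Capacity: 4000 GB = 32,000,000 Mb.
Recording time: 32,000,000 / 8.098 = 3,951,593 s ≈ 1,098 hours.

1098 hours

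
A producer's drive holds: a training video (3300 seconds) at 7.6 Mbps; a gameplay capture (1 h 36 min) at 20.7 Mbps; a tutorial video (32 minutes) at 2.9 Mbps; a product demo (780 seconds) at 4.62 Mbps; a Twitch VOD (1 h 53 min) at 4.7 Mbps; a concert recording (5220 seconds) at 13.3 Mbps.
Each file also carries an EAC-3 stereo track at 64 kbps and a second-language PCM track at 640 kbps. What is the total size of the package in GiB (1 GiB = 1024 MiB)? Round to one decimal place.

31.6 GiB

Audio total: 64 + 640 = 704 kbps = 0.704 Mbps.
training video: 8.304 Mbps × 3300 s = 27403.2 Mb
gameplay capture: 21.404 Mbps × 5760 s = 123287.0 Mb
tutorial video: 3.604 Mbps × 1920 s = 6919.7 Mb
product demo: 5.324 Mbps × 780 s = 4152.7 Mb
Twitch VOD: 5.404 Mbps × 6780 s = 36639.1 Mb
concert recording: 14.004 Mbps × 5220 s = 73100.9 Mb
Total: 271502.6 Mb = 33937.8 MB.
= 31.61 GiB.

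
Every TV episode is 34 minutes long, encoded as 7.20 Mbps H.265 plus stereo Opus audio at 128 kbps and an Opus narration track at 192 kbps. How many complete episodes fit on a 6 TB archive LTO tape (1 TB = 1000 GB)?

34 min = 2040 s
Audio total: 128 + 192 = 320 kbps = 0.320 Mbps.
Total bitrate: 7.520 Mbps.
Per item: 7.520 Mbps × 2040 s = 15,341 Mb = 1,918 MB.
Capacity: 6 TB = 48,000,000 Mb; 3128.91 items → 3128 complete.

3128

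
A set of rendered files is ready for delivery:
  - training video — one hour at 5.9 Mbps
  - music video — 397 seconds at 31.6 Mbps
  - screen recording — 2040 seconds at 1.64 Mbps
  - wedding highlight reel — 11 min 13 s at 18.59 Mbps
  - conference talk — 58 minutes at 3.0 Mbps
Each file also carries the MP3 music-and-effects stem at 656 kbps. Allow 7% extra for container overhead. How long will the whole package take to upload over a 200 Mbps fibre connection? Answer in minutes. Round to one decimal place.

6.0 minutes

Audio: 656 kbps = 0.656 Mbps.
training video: 6.556 Mbps × 3600 s × 1.07 = 25253.7 Mb
music video: 32.256 Mbps × 397 s × 1.07 = 13702.0 Mb
screen recording: 2.296 Mbps × 2040 s × 1.07 = 5011.7 Mb
wedding highlight reel: 19.246 Mbps × 673 s × 1.07 = 13859.2 Mb
conference talk: 3.656 Mbps × 3480 s × 1.07 = 13613.5 Mb
Total: 71440.2 Mb = 8930.0 MB.
At 200 Mbps: 71440.2 / 200 = 357 s ≈ 5.95 minutes.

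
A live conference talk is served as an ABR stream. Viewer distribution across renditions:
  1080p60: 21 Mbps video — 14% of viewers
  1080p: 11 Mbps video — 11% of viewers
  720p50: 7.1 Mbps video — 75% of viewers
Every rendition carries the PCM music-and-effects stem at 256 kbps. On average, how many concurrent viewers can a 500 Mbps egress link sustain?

Audio: 256 kbps = 0.256 Mbps.
Average per-viewer bitrate: 0.14×21.256 + 0.11×11.256 + 0.75×7.356 = 9.731 Mbps.
500 Mbps = 500.0 Mbps; 500.0 / 9.731 = 51.38 → 51.

51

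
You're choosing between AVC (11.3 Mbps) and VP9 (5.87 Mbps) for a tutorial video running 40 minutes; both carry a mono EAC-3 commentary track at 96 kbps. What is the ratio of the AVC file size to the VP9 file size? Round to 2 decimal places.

40 min = 2400 s
Audio: 96 kbps = 0.096 Mbps.
AVC: 11.396 Mbps × 2400 s = 27350.4 Mb = 3.184 GiB.
VP9: 5.966 Mbps × 2400 s = 14318.4 Mb = 1.667 GiB.
Ratio: 3.184 / 1.667 = 1.910.

1.91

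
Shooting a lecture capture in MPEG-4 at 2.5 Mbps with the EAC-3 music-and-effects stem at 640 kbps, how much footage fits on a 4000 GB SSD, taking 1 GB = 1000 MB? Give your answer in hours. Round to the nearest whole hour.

Audio: 640 kbps = 0.640 Mbps.
Total bitrate: 2.5 + 0.640 = 3.140 Mbps.
Capacity: 4000 GB = 32,000,000 Mb.
Recording time: 32,000,000 / 3.140 = 10,191,083 s ≈ 2,831 hours.

2831 hours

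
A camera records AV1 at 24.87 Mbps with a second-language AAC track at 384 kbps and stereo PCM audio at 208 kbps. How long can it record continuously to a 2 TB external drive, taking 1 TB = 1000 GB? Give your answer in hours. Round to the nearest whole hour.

175 hours

Audio total: 384 + 208 = 592 kbps = 0.592 Mbps.
Total bitrate: 24.87 + 0.592 = 25.462 Mbps.
Capacity: 2 TB = 16,000,000 Mb.
Recording time: 16,000,000 / 25.462 = 628,387 s ≈ 175 hours.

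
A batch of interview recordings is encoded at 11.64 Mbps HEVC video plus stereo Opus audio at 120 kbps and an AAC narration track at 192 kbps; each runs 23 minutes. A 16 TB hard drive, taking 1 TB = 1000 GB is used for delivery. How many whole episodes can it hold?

23 min = 1380 s
Audio total: 120 + 192 = 312 kbps = 0.312 Mbps.
Total bitrate: 11.952 Mbps.
Per item: 11.952 Mbps × 1380 s = 16,494 Mb = 2,062 MB.
Capacity: 16 TB = 128,000,000 Mb; 7760.51 items → 7760 complete.

7760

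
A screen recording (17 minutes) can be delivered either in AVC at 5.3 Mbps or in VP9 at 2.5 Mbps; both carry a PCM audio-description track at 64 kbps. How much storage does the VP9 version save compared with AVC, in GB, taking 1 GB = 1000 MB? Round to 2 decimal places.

0.36 GB

17 min = 1020 s
Audio: 64 kbps = 0.064 Mbps.
AVC: 5.364 Mbps × 1020 s = 5471.3 Mb = 0.684 GB.
VP9: 2.564 Mbps × 1020 s = 2615.3 Mb = 0.327 GB.
Saving: 0.684 − 0.327 = 0.357 GB.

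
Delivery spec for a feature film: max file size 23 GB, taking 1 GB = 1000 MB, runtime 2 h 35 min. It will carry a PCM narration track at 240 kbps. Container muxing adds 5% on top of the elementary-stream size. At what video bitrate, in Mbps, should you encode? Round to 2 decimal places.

18.60 Mbps

Budget: 23 GB = 184000.0 Mb.
Stream payload after overhead: 184000.0 / 1.05 = 175238.1 Mb.
2 h 35 min = 155 min = 9300 s
Total bitrate budget: 175238.1 Mb / 9300 s = 18.843 Mbps.
Audio: 240 kbps = 0.240 Mbps.
Video: 18.843 − 0.240 = 18.603 Mbps.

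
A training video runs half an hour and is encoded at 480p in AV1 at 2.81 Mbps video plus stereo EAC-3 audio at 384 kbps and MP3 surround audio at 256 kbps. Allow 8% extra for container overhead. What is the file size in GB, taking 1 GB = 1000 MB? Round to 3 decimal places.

30 min = 1800 s
Audio total: 384 + 256 = 640 kbps = 0.640 Mbps.
Total bitrate: 2.81 + 0.640 = 3.450 Mbps.
Stream data: 3.450 Mbps × 1800 s = 6210.0 Mb.
With 8% container overhead: ×1.08.
6,707 Mb ÷ 8 = 838.4 MB → 0.8384 GB.

0.838 GB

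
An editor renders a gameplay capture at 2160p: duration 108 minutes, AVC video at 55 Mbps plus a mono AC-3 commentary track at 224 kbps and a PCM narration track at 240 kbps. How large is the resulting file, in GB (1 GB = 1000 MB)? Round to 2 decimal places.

44.93 GB

108 min = 6480 s
Audio total: 224 + 240 = 464 kbps = 0.464 Mbps.
Total bitrate: 55 + 0.464 = 55.464 Mbps.
Stream data: 55.464 Mbps × 6480 s = 359406.7 Mb.
359,407 Mb ÷ 8 = 44,926 MB → 44.93 GB.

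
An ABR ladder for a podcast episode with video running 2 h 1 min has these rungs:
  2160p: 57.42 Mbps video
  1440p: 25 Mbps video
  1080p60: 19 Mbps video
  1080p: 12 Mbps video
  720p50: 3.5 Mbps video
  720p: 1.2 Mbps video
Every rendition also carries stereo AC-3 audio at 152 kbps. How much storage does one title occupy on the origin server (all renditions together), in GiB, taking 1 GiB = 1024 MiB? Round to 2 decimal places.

2 h 1 min = 121 min = 7260 s
Audio: 152 kbps = 0.152 Mbps.
Sum of rendition bitrates: (57.42+0.152) + (25+0.152) + (19+0.152) + (12+0.152) + (3.5+0.152) + (1.2+0.152) = 119.032 Mbps.
× 7260 s = 864,172 Mb = 108,022 MB = 100.6 GiB.

100.60 GiB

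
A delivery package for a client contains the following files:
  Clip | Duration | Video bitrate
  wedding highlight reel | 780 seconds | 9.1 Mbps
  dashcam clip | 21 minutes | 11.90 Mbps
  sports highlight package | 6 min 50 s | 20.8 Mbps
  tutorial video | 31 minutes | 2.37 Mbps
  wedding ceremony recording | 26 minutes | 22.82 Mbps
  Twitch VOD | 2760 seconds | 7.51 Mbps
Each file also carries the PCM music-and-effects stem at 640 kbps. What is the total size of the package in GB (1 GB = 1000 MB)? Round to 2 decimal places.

Audio: 640 kbps = 0.640 Mbps.
wedding highlight reel: 9.740 Mbps × 780 s = 7597.2 Mb
dashcam clip: 12.540 Mbps × 1260 s = 15800.4 Mb
sports highlight package: 21.440 Mbps × 410 s = 8790.4 Mb
tutorial video: 3.010 Mbps × 1860 s = 5598.6 Mb
wedding ceremony recording: 23.460 Mbps × 1560 s = 36597.6 Mb
Twitch VOD: 8.150 Mbps × 2760 s = 22494.0 Mb
Total: 96878.2 Mb = 12109.8 MB.
= 12.11 GB.

12.11 GB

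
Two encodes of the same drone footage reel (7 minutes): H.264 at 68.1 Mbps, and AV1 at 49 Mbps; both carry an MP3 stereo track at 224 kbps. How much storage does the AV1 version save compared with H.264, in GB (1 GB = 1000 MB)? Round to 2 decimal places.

1.00 GB

7 min = 420 s
Audio: 224 kbps = 0.224 Mbps.
H.264: 68.324 Mbps × 420 s = 28696.1 Mb = 3.587 GB.
AV1: 49.224 Mbps × 420 s = 20674.1 Mb = 2.584 GB.
Saving: 3.587 − 2.584 = 1.003 GB.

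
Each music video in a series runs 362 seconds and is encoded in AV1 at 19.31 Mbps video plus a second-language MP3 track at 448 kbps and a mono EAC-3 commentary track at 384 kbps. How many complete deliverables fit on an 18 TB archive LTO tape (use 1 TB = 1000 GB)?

19749

Audio total: 448 + 384 = 832 kbps = 0.832 Mbps.
Total bitrate: 20.142 Mbps.
Per item: 20.142 Mbps × 362 s = 7,291 Mb = 911.4 MB.
Capacity: 18 TB = 144,000,000 Mb; 19749.28 items → 19749 complete.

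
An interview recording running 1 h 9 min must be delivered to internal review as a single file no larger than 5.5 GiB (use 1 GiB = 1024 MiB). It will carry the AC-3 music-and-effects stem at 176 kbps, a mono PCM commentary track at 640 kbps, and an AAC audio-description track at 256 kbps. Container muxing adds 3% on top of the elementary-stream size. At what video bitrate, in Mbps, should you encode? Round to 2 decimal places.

10.01 Mbps

Budget: 5.5 GiB = 47244.6 Mb.
Stream payload after overhead: 47244.6 / 1.03 = 45868.6 Mb.
1 h 9 min = 69 min = 4140 s
Total bitrate budget: 45868.6 Mb / 4140 s = 11.079 Mbps.
Audio total: 176 + 640 + 256 = 1072 kbps = 1.072 Mbps.
Video: 11.079 − 1.072 = 10.007 Mbps.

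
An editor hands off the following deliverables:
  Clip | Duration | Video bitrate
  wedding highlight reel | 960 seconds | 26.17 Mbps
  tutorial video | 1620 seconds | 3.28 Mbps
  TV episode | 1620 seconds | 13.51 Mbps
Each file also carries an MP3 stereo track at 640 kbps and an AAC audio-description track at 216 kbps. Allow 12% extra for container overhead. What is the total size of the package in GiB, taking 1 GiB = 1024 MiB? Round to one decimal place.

Audio total: 640 + 216 = 856 kbps = 0.856 Mbps.
wedding highlight reel: 27.026 Mbps × 960 s × 1.12 = 29058.4 Mb
tutorial video: 4.136 Mbps × 1620 s × 1.12 = 7504.4 Mb
TV episode: 14.366 Mbps × 1620 s × 1.12 = 26065.7 Mb
Total: 62628.4 Mb = 7828.5 MB.
= 7.291 GiB.

7.3 GiB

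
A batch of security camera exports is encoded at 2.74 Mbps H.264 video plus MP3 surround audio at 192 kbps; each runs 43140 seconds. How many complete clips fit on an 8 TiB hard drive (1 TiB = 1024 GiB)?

556

Audio: 192 kbps = 0.192 Mbps.
Total bitrate: 2.932 Mbps.
Per item: 2.932 Mbps × 43140 s = 126,486 Mb = 15,811 MB.
Capacity: 8 TiB = 70,368,744 Mb; 556.33 items → 556 complete.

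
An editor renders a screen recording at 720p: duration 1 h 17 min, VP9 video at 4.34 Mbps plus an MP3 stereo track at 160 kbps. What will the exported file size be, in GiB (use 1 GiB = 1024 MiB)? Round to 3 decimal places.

1 h 17 min = 77 min = 4620 s
Audio: 160 kbps = 0.160 Mbps.
Total bitrate: 4.34 + 0.160 = 4.500 Mbps.
Stream data: 4.500 Mbps × 4620 s = 20790.0 Mb.
20,790 Mb = 2,598,750,000 bytes ÷ 1,073,741,824 = 2.420 GiB.

2.420 GiB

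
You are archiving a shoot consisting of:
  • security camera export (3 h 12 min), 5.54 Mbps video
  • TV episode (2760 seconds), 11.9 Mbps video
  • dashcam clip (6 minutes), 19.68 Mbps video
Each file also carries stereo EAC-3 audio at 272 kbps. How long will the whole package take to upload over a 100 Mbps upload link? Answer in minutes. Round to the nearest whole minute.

18 minutes

Audio: 272 kbps = 0.272 Mbps.
security camera export: 5.812 Mbps × 11520 s = 66954.2 Mb
TV episode: 12.172 Mbps × 2760 s = 33594.7 Mb
dashcam clip: 19.952 Mbps × 360 s = 7182.7 Mb
Total: 107731.7 Mb = 13466.5 MB.
At 100 Mbps: 107731.7 / 100 = 1077 s ≈ 18 minutes.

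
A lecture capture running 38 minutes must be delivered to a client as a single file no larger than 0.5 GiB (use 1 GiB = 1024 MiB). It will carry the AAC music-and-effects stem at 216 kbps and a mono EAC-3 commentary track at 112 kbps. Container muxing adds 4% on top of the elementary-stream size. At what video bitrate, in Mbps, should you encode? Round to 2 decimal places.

1.48 Mbps

Budget: 0.5 GiB = 4295.0 Mb.
Stream payload after overhead: 4295.0 / 1.04 = 4129.8 Mb.
38 min = 2280 s
Total bitrate budget: 4129.8 Mb / 2280 s = 1.811 Mbps.
Audio total: 216 + 112 = 328 kbps = 0.328 Mbps.
Video: 1.811 − 0.328 = 1.483 Mbps.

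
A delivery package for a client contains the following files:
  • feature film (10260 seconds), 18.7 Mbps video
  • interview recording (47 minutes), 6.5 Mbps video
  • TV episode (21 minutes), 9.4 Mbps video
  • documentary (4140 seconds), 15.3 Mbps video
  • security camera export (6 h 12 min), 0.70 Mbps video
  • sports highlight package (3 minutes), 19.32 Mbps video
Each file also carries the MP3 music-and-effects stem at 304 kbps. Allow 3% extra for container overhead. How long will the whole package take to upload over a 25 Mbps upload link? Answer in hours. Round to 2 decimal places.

Audio: 304 kbps = 0.304 Mbps.
feature film: 19.004 Mbps × 10260 s × 1.03 = 200830.5 Mb
interview recording: 6.804 Mbps × 2820 s × 1.03 = 19762.9 Mb
TV episode: 9.704 Mbps × 1260 s × 1.03 = 12593.9 Mb
documentary: 15.604 Mbps × 4140 s × 1.03 = 66538.6 Mb
security camera export: 1.004 Mbps × 22320 s × 1.03 = 23081.6 Mb
sports highlight package: 19.624 Mbps × 180 s × 1.03 = 3638.3 Mb
Total: 326445.6 Mb = 40805.7 MB.
At 25 Mbps: 326445.6 / 25 = 13058 s ≈ 3.63 hours.

3.63 hours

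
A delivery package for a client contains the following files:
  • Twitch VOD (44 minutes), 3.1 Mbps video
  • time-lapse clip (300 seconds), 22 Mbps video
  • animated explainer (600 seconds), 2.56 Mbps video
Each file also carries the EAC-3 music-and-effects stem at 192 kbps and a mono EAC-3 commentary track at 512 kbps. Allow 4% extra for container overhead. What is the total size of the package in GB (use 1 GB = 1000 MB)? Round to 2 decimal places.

Audio total: 192 + 512 = 704 kbps = 0.704 Mbps.
Twitch VOD: 3.804 Mbps × 2640 s × 1.04 = 10444.3 Mb
time-lapse clip: 22.704 Mbps × 300 s × 1.04 = 7083.6 Mb
animated explainer: 3.264 Mbps × 600 s × 1.04 = 2036.7 Mb
Total: 19564.6 Mb = 2445.6 MB.
= 2.446 GB.

2.45 GB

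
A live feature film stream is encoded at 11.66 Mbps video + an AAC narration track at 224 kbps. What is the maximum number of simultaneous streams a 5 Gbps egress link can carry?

420

Audio: 224 kbps = 0.224 Mbps.
Per-viewer media rate: 11.884 Mbps.
5 Gbps = 5,000 Mbps; 5,000 / 11.884 = 420.73 → 420 viewers.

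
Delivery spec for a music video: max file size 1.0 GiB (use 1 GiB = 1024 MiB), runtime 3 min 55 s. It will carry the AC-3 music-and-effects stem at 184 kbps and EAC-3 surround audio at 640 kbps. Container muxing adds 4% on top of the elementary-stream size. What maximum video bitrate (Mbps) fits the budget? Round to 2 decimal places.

Budget: 1.0 GiB = 8589.9 Mb.
Stream payload after overhead: 8589.9 / 1.04 = 8259.6 Mb.
3 min 55 s = 235 s
Total bitrate budget: 8259.6 Mb / 235 s = 35.147 Mbps.
Audio total: 184 + 640 = 824 kbps = 0.824 Mbps.
Video: 35.147 − 0.824 = 34.323 Mbps.

34.32 Mbps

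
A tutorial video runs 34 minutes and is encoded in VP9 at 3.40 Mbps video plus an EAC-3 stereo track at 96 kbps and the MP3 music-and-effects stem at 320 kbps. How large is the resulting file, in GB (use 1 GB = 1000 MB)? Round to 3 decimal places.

34 min = 2040 s
Audio total: 96 + 320 = 416 kbps = 0.416 Mbps.
Total bitrate: 3.40 + 0.416 = 3.816 Mbps.
Stream data: 3.816 Mbps × 2040 s = 7784.6 Mb.
7,785 Mb ÷ 8 = 973.1 MB → 0.9731 GB.

0.973 GB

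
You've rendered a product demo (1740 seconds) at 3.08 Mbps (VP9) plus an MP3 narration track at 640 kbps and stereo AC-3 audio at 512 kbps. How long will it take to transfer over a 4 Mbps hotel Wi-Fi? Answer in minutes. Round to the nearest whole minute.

31 minutes

Audio total: 640 + 512 = 1152 kbps = 1.152 Mbps.
Total bitrate: 4.232 Mbps.
File: 4.232 Mbps × 1740 s = 7363.7 Mb.
At 4 Mbps: 7363.7 / 4 = 1840.9 s ≈ 30.7 minutes.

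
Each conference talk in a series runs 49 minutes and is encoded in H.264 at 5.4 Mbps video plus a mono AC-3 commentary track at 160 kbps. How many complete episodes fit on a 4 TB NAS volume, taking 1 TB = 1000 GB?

49 min = 2940 s
Audio: 160 kbps = 0.160 Mbps.
Total bitrate: 5.560 Mbps.
Per item: 5.560 Mbps × 2940 s = 16,346 Mb = 2,043 MB.
Capacity: 4 TB = 32,000,000 Mb; 1957.62 items → 1957 complete.

1957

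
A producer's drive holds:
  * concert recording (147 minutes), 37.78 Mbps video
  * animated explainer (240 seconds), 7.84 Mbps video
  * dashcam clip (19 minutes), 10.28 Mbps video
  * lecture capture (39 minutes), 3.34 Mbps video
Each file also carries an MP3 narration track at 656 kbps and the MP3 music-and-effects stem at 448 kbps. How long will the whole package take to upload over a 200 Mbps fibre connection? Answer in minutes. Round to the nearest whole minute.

31 minutes

Audio total: 656 + 448 = 1104 kbps = 1.104 Mbps.
concert recording: 38.884 Mbps × 8820 s = 342956.9 Mb
animated explainer: 8.944 Mbps × 240 s = 2146.6 Mb
dashcam clip: 11.384 Mbps × 1140 s = 12977.8 Mb
lecture capture: 4.444 Mbps × 2340 s = 10399.0 Mb
Total: 368480.2 Mb = 46060.0 MB.
At 200 Mbps: 368480.2 / 200 = 1842 s ≈ 30.7 minutes.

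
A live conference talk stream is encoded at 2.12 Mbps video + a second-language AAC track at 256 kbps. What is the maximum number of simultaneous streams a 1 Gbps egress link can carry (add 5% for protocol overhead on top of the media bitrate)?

400

Audio: 256 kbps = 0.256 Mbps.
Per-viewer media rate: 2.376 Mbps.
On the wire with 5% overhead: 2.495 Mbps.
1 Gbps = 1,000 Mbps; 1,000 / 2.495 = 400.83 → 400 viewers.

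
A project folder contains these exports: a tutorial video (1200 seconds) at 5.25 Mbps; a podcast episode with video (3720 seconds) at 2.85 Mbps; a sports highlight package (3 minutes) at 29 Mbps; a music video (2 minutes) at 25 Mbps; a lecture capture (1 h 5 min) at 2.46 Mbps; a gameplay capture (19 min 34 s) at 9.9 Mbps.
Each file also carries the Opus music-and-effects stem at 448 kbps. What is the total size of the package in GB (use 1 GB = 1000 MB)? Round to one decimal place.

Audio: 448 kbps = 0.448 Mbps.
tutorial video: 5.698 Mbps × 1200 s = 6837.6 Mb
podcast episode with video: 3.298 Mbps × 3720 s = 12268.6 Mb
sports highlight package: 29.448 Mbps × 180 s = 5300.6 Mb
music video: 25.448 Mbps × 120 s = 3053.8 Mb
lecture capture: 2.908 Mbps × 3900 s = 11341.2 Mb
gameplay capture: 10.348 Mbps × 1174 s = 12148.6 Mb
Total: 50950.3 Mb = 6368.8 MB.
= 6.369 GB.

6.4 GB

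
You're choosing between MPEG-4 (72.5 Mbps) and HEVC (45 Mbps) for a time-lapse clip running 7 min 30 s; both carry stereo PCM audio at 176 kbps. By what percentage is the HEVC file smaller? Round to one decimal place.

37.8%

7 min 30 s = 450 s
Audio: 176 kbps = 0.176 Mbps.
MPEG-4: 72.676 Mbps × 450 s = 32704.2 Mb = 4.088 GB.
HEVC: 45.176 Mbps × 450 s = 20329.2 Mb = 2.541 GB.
Reduction: (1 − 2.541/4.088) × 100 = 37.84%.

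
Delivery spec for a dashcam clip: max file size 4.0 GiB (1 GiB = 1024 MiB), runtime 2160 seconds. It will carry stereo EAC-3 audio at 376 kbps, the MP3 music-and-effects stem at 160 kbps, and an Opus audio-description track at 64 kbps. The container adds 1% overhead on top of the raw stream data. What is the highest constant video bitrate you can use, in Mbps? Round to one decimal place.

Budget: 4.0 GiB = 34359.7 Mb.
Stream payload after overhead: 34359.7 / 1.01 = 34019.5 Mb.
Total bitrate budget: 34019.5 Mb / 2160 s = 15.750 Mbps.
Audio total: 376 + 160 + 64 = 600 kbps = 0.600 Mbps.
Video: 15.750 − 0.600 = 15.150 Mbps.

15.1 Mbps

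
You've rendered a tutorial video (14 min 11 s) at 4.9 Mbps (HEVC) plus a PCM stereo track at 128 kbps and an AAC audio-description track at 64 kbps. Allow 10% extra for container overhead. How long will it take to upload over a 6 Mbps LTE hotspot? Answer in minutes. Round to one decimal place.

14 min 11 s = 851 s
Audio total: 128 + 64 = 192 kbps = 0.192 Mbps.
Total bitrate: 5.092 Mbps.
File: 5.092 Mbps × 851 s = 4333.3 Mb.
With 10% container overhead: ×1.10. → 4766.6 Mb.
At 6 Mbps: 4766.6 / 6 = 794.4 s ≈ 13.2 minutes.

13.2 minutes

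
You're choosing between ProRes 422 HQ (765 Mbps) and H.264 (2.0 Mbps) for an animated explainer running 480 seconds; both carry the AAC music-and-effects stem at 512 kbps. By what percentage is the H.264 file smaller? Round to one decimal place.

99.7%

Audio: 512 kbps = 0.512 Mbps.
ProRes 422 HQ: 765.512 Mbps × 480 s = 367445.8 Mb = 45.931 GB.
H.264: 2.512 Mbps × 480 s = 1205.8 Mb = 0.151 GB.
Reduction: (1 − 0.151/45.931) × 100 = 99.67%.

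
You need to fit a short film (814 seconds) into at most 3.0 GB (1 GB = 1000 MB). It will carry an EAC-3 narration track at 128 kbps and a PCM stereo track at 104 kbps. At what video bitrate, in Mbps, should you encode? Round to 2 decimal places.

29.25 Mbps

Budget: 3.0 GB = 24000.0 Mb.
Total bitrate budget: 24000.0 Mb / 814 s = 29.484 Mbps.
Audio total: 128 + 104 = 232 kbps = 0.232 Mbps.
Video: 29.484 − 0.232 = 29.252 Mbps.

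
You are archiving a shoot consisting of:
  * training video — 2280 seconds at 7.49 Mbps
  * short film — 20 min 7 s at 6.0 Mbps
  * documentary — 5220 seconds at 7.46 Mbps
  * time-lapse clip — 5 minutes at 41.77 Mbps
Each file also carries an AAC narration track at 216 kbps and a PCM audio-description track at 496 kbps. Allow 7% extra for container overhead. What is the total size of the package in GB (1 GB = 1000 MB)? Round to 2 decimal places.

10.99 GB

Audio total: 216 + 496 = 712 kbps = 0.712 Mbps.
training video: 8.202 Mbps × 2280 s × 1.07 = 20009.6 Mb
short film: 6.712 Mbps × 1207 s × 1.07 = 8668.5 Mb
documentary: 8.172 Mbps × 5220 s × 1.07 = 45643.9 Mb
time-lapse clip: 42.482 Mbps × 300 s × 1.07 = 13636.7 Mb
Total: 87958.7 Mb = 10994.8 MB.
= 10.99 GB.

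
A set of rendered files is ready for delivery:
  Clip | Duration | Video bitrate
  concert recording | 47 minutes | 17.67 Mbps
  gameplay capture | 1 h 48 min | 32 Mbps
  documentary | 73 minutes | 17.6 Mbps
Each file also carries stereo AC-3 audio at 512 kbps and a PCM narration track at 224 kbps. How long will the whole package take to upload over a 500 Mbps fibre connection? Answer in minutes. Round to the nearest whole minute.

11 minutes

Audio total: 512 + 224 = 736 kbps = 0.736 Mbps.
concert recording: 18.406 Mbps × 2820 s = 51904.9 Mb
gameplay capture: 32.736 Mbps × 6480 s = 212129.3 Mb
documentary: 18.336 Mbps × 4380 s = 80311.7 Mb
Total: 344345.9 Mb = 43043.2 MB.
At 500 Mbps: 344345.9 / 500 = 689 s ≈ 11.5 minutes.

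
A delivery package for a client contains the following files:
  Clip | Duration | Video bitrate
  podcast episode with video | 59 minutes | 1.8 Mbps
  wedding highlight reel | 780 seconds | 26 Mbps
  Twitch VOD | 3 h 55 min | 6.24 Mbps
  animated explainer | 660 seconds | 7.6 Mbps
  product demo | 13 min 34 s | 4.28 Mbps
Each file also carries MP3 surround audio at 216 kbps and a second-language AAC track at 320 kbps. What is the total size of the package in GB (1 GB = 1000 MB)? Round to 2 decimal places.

16.72 GB

Audio total: 216 + 320 = 536 kbps = 0.536 Mbps.
podcast episode with video: 2.336 Mbps × 3540 s = 8269.4 Mb
wedding highlight reel: 26.536 Mbps × 780 s = 20698.1 Mb
Twitch VOD: 6.776 Mbps × 14100 s = 95541.6 Mb
animated explainer: 8.136 Mbps × 660 s = 5369.8 Mb
product demo: 4.816 Mbps × 814 s = 3920.2 Mb
Total: 133799.1 Mb = 16724.9 MB.
= 16.72 GB.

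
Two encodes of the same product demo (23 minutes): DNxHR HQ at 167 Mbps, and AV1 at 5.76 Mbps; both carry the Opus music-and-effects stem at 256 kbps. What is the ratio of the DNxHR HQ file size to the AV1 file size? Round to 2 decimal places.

27.80

23 min = 1380 s
Audio: 256 kbps = 0.256 Mbps.
DNxHR HQ: 167.256 Mbps × 1380 s = 230813.3 Mb = 28.852 GB.
AV1: 6.016 Mbps × 1380 s = 8302.1 Mb = 1.038 GB.
Ratio: 28.852 / 1.038 = 27.802.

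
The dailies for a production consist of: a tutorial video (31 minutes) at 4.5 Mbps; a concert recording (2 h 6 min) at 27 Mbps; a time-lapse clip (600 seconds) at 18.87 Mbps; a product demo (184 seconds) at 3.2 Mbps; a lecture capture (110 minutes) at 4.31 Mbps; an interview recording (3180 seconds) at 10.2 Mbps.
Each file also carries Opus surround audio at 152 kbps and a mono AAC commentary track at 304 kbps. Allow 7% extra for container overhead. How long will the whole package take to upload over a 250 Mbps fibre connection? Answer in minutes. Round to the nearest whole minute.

21 minutes

Audio total: 152 + 304 = 456 kbps = 0.456 Mbps.
tutorial video: 4.956 Mbps × 1860 s × 1.07 = 9863.4 Mb
concert recording: 27.456 Mbps × 7560 s × 1.07 = 222097.1 Mb
time-lapse clip: 19.326 Mbps × 600 s × 1.07 = 12407.3 Mb
product demo: 3.656 Mbps × 184 s × 1.07 = 719.8 Mb
lecture capture: 4.766 Mbps × 6600 s × 1.07 = 33657.5 Mb
interview recording: 10.656 Mbps × 3180 s × 1.07 = 36258.1 Mb
Total: 315003.2 Mb = 39375.4 MB.
At 250 Mbps: 315003.2 / 250 = 1260 s ≈ 21 minutes.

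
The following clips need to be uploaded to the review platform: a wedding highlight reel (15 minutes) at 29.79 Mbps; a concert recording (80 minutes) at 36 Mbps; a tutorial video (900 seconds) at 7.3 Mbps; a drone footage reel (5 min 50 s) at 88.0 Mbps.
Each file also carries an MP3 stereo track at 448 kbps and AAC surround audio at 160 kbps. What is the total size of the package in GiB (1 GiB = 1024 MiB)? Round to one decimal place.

28.1 GiB

Audio total: 448 + 160 = 608 kbps = 0.608 Mbps.
wedding highlight reel: 30.398 Mbps × 900 s = 27358.2 Mb
concert recording: 36.608 Mbps × 4800 s = 175718.4 Mb
tutorial video: 7.908 Mbps × 900 s = 7117.2 Mb
drone footage reel: 88.608 Mbps × 350 s = 31012.8 Mb
Total: 241206.6 Mb = 30150.8 MB.
= 28.08 GiB.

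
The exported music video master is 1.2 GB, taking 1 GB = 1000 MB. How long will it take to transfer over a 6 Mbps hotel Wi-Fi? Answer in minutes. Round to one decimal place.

File: 1.2 GB = 9600.0 Mb.
At 6 Mbps: 9600.0 / 6 = 1600.0 s ≈ 26.7 minutes.

26.7 minutes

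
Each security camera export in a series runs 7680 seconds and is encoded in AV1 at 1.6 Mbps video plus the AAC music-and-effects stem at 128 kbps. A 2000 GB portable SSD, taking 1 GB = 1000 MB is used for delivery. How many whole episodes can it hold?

Audio: 128 kbps = 0.128 Mbps.
Total bitrate: 1.728 Mbps.
Per item: 1.728 Mbps × 7680 s = 13,271 Mb = 1,659 MB.
Capacity: 2000 GB = 16,000,000 Mb; 1205.63 items → 1205 complete.

1205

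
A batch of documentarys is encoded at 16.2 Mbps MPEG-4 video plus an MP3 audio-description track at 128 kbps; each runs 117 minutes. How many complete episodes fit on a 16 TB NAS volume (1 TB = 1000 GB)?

1116

117 min = 7020 s
Audio: 128 kbps = 0.128 Mbps.
Total bitrate: 16.328 Mbps.
Per item: 16.328 Mbps × 7020 s = 114,623 Mb = 14,328 MB.
Capacity: 16 TB = 128,000,000 Mb; 1116.71 items → 1116 complete.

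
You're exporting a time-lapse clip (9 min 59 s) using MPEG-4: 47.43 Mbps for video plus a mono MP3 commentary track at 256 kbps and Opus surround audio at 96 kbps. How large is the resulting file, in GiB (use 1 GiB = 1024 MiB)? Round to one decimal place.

9 min 59 s = 599 s
Audio total: 256 + 96 = 352 kbps = 0.352 Mbps.
Total bitrate: 47.43 + 0.352 = 47.782 Mbps.
Stream data: 47.782 Mbps × 599 s = 28621.4 Mb.
28,621 Mb = 3,577,677,250 bytes ÷ 1,073,741,824 = 3.332 GiB.

3.3 GiB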